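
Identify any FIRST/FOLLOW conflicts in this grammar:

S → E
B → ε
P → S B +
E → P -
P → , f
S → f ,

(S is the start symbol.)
Nullable non-terminals: B.
B has a nullable alternative but only one production, so nothing to check.

E, P, S have no nullable alternative, so no FIRST/FOLLOW check is needed there.

No FIRST/FOLLOW conflicts found.

Answer: No FIRST/FOLLOW conflicts.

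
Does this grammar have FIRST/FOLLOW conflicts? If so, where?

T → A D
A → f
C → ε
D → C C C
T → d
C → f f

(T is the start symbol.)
Yes. C → f f with FOLLOW(C) on { 'f' }

Nullable non-terminals: C, D.

C: nullable alternative(s) C → ε; FOLLOW(C) = { $, 'f' }
  C → ε: FIRST \ {ε} = { } — this is the only nullable alternative, skip
  C → f f: FIRST \ {ε} = { 'f' } — overlaps FOLLOW(C) on { 'f' }: CONFLICT
D has a nullable alternative but only one production, so nothing to check.

A, T have no nullable alternative, so no FIRST/FOLLOW check is needed there.

So the grammar has 1 FIRST/FOLLOW conflict (marked CONFLICT above).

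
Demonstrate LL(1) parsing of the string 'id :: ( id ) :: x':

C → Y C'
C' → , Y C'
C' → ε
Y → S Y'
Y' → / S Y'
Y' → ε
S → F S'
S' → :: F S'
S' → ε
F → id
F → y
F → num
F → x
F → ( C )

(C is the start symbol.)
LL(1) parsing maintains a stack (initially the start symbol over $) and the input. At each step: if the stack top is a terminal, match it against the current input token; if it is a non-terminal N, replace it with the RHS of M[N, lookahead] (the unique production whose predict set contains the lookahead).

Stack is shown with the top on the left.

Stack                     Input                Action
-----------------------------------------------------
C $                       id :: ( id ) :: x $  output C → Y C'
Y C' $                    id :: ( id ) :: x $  output Y → S Y'
S Y' C' $                 id :: ( id ) :: x $  output S → F S'
F S' Y' C' $              id :: ( id ) :: x $  output F → id
id S' Y' C' $             id :: ( id ) :: x $  match 'id'
S' Y' C' $                :: ( id ) :: x $     output S' → :: F S'
:: F S' Y' C' $           :: ( id ) :: x $     match '::'
F S' Y' C' $              ( id ) :: x $        output F → ( C )
( C ) S' Y' C' $          ( id ) :: x $        match '('
C ) S' Y' C' $            id ) :: x $          output C → Y C'
Y C' ) S' Y' C' $         id ) :: x $          output Y → S Y'
S Y' C' ) S' Y' C' $      id ) :: x $          output S → F S'
F S' Y' C' ) S' Y' C' $   id ) :: x $          output F → id
id S' Y' C' ) S' Y' C' $  id ) :: x $          match 'id'
S' Y' C' ) S' Y' C' $     ) :: x $             output S' → ε
Y' C' ) S' Y' C' $        ) :: x $             output Y' → ε
C' ) S' Y' C' $           ) :: x $             output C' → ε
) S' Y' C' $              ) :: x $             match ')'
S' Y' C' $                :: x $               output S' → :: F S'
:: F S' Y' C' $           :: x $               match '::'
F S' Y' C' $              x $                  output F → x
x S' Y' C' $              x $                  match 'x'
S' Y' C' $                $                    output S' → ε
Y' C' $                   $                    output Y' → ε
C' $                      $                    output C' → ε
$                         $                    accept

The string is accepted.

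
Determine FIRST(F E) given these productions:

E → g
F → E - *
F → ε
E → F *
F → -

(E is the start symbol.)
FIRST sets of the non-terminals involved (from the grammar, by fixed-point iteration):
  FIRST(F) = { '*', '-', 'g', ε }
  FIRST(E) = { '*', '-', 'g' }

To compute FIRST(F E), process the symbols left to right:
Symbol F is a non-terminal. Add FIRST(F) \ {ε} = { '*', '-', 'g' }
F is nullable (ε ∈ FIRST(F)), continue to the next symbol.
Symbol E is a non-terminal. Add FIRST(E) \ {ε} = { '*', '-', 'g' }
E is not nullable (ε ∉ FIRST(E)), so stop here.
FIRST(F E) = { '*', '-', 'g' }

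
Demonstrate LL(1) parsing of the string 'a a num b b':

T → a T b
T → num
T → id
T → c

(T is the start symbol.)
Stack is shown with the top on the left.

Stack      Input          Action
--------------------------------
T $        a a num b b $  output T → a T b
a T b $    a a num b b $  match 'a'
T b $      a num b b $    output T → a T b
a T b b $  a num b b $    match 'a'
T b b $    num b b $      output T → num
num b b $  num b b $      match 'num'
b b $      b b $          match 'b'
b $        b $            match 'b'
$          $              accept

The string is accepted.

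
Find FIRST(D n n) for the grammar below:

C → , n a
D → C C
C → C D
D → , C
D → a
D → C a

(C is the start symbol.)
{ ',', 'a' }

FIRST sets of the non-terminals involved (from the grammar, by fixed-point iteration):
  FIRST(D) = { ',', 'a' }

To compute FIRST(D n n), process the symbols left to right:
Symbol D is a non-terminal. Add FIRST(D) \ {ε} = { ',', 'a' }
D is not nullable (ε ∉ FIRST(D)), so stop here.
FIRST(D n n) = { ',', 'a' }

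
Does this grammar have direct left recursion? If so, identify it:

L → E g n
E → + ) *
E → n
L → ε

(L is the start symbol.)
No direct left recursion

Direct left recursion occurs when N → N α for some non-terminal N (the right-hand side begins with the left-hand side itself).

L → E g n: starts with E
E → + ) *: starts with '+'
E → n: starts with n
L → ε: starts with ε

No direct left recursion found.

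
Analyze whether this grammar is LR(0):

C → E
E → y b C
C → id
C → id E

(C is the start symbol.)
A grammar is LR(0) if no state in the canonical LR(0) collection has:
  - both a shift item (dot before a terminal) and a complete item (shift-reduce conflict), or
  - two or more complete items (reduce-reduce conflict; the accept item [C' → C .] counts as a complete item here).

Augment with C' → C and build the canonical LR(0) collection (I0 = CLOSURE({[C' → . C]}), then GOTO on every symbol after a dot until no new states appear). It has 8 states:
  I0: { [C → . E], [C → . id E], [C → . id], [C' → . C], [E → . y b C] }  — shift
  I1: { [C' → C .] }  — accept
  I2: { [C → E .] }  — reduce
  I3: { [C → id . E], [C → id .], [E → . y b C] }  — shift, reduce
  I4: { [E → y . b C] }  — shift
  I5: { [C → . E], [C → . id E], [C → . id], [E → . y b C], [E → y b . C] }  — shift
  I6: { [E → y b C .] }  — reduce
  I7: { [C → id E .] }  — reduce

Conflict in state I3:
  Shift-reduce conflict between [C → id .] and [E → . y b C]
So the grammar is NOT LR(0).

Answer: No. Shift-reduce conflict between [C → id .] and [E → . y b C]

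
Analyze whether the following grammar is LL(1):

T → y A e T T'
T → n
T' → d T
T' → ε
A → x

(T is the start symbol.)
Relevant sets:
  FOLLOW(T') = { $, 'd' }

For T:
  PREDICT(T → y A e T T') = { 'y' }
  PREDICT(T → n) = { 'n' }
For T':
  PREDICT(T' → d T) = { 'd' }
  PREDICT(T' → ε) = { $, 'd' }
A has a single production, so nothing to check there.

Conflict found: Predict set conflict for T': { 'd' }
The grammar is NOT LL(1).

Answer: No. Predict set conflict for T': { 'd' }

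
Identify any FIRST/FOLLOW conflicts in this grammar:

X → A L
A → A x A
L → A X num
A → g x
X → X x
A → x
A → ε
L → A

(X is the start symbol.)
A FIRST/FOLLOW conflict occurs when a non-terminal N has a nullable alternative N → β (β ⇒* ε) and another alternative N → α with FIRST(α) ∩ FOLLOW(N) ≠ ∅: on such a lookahead the parser cannot decide between expanding α and letting N vanish via β.

Nullable non-terminals: A, L, X.
FIRST sets used below: FIRST(A) = { 'g', 'x', ε }, FIRST(X) = { 'g', 'num', 'x', ε }, FIRST(L) = { 'g', 'num', 'x', ε }

A: nullable alternative(s) A → ε; FOLLOW(A) = { $, 'g', 'num', 'x' }
  A → A x A: FIRST \ {ε} = { 'g', 'x' } — overlaps FOLLOW(A) on { 'g', 'x' }: CONFLICT
  A → g x: FIRST \ {ε} = { 'g' } — overlaps FOLLOW(A) on { 'g' }: CONFLICT
  A → x: FIRST \ {ε} = { 'x' } — overlaps FOLLOW(A) on { 'x' }: CONFLICT
  A → ε: FIRST \ {ε} = { } — this is the only nullable alternative, skip

L: nullable alternative(s) L → A; FOLLOW(L) = { $, 'num', 'x' }
  L → A X num: FIRST \ {ε} = { 'g', 'num', 'x' } — overlaps FOLLOW(L) on { 'num', 'x' }: CONFLICT
  L → A: FIRST \ {ε} = { 'g', 'x' } — this is the only nullable alternative, skip

X: nullable alternative(s) X → A L; FOLLOW(X) = { $, 'num', 'x' }
  X → A L: FIRST \ {ε} = { 'g', 'num', 'x' } — this is the only nullable alternative, skip
  X → X x: FIRST \ {ε} = { 'g', 'num', 'x' } — overlaps FOLLOW(X) on { 'num', 'x' }: CONFLICT

So the grammar has 5 FIRST/FOLLOW conflicts (marked CONFLICT above).

Answer: Yes. X → X x with FOLLOW(X) on { 'num', 'x' }; A → A x A with FOLLOW(A) on { 'g', 'x' }; A → g x with FOLLOW(A) on { 'g' }; A → x with FOLLOW(A) on { 'x' }; L → A X num with FOLLOW(L) on { 'num', 'x' }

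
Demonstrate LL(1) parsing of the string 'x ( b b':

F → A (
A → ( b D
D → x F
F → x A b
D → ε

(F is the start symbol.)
LL(1) parsing maintains a stack (initially the start symbol over $) and the input. At each step: if the stack top is a terminal, match it against the current input token; if it is a non-terminal N, replace it with the RHS of M[N, lookahead] (the unique production whose predict set contains the lookahead).

Stack is shown with the top on the left.

Stack      Input      Action
----------------------------
F $        x ( b b $  output F → x A b
x A b $    x ( b b $  match 'x'
A b $      ( b b $    output A → ( b D
( b D b $  ( b b $    match '('
b D b $    b b $      match 'b'
D b $      b $        output D → ε
b $        b $        match 'b'
$          $          accept

The string is accepted.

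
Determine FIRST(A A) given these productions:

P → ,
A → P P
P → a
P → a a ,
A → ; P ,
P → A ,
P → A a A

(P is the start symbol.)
{ ',', ';', 'a' }

FIRST sets of the non-terminals involved (from the grammar, by fixed-point iteration):
  FIRST(A) = { ',', ';', 'a' }

To compute FIRST(A A), process the symbols left to right:
Symbol A is a non-terminal. Add FIRST(A) \ {ε} = { ',', ';', 'a' }
A is not nullable (ε ∉ FIRST(A)), so stop here.
FIRST(A A) = { ',', ';', 'a' }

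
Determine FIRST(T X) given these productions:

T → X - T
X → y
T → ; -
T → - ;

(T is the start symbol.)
{ '-', ';', 'y' }

FIRST sets of the non-terminals involved (from the grammar, by fixed-point iteration):
  FIRST(T) = { '-', ';', 'y' }

To compute FIRST(T X), process the symbols left to right:
Symbol T is a non-terminal. Add FIRST(T) \ {ε} = { '-', ';', 'y' }
T is not nullable (ε ∉ FIRST(T)), so stop here.
FIRST(T X) = { '-', ';', 'y' }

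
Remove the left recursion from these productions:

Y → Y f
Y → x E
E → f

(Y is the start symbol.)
Y → x E Y'
Y' → f Y'
Y' → ε
E → f

Y is directly left-recursive. The standard transformation for
  A → A α₁ | ... | A α_m | β₁ | ... | β_n
is
  A  → β₁ A' | ... | β_n A'
  A' → α₁ A' | ... | α_m A' | ε

Y → x E becomes Y → x E Y'
Y → Y f becomes Y' → f Y'
Add Y' → ε

Productions for other non-terminals are unchanged:
  E → f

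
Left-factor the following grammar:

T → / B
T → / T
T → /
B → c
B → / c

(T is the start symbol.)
T → / T'
T' → B
T' → T
T' → ε
B → c
B → / c

Left-factoring transforms A → αβ₁ | αβ₂ into A → αA' and A' → β₁ | β₂
(α is the longest common prefix among the alternatives). Repeat until
no nonterminal has two alternatives with a common prefix.

Round 1: T has alternatives sharing prefix '/'. Introduce T': T → / T'
  Add: T' → B
  Add: T' → T
  Add: T' → ε

No remaining common prefixes — done.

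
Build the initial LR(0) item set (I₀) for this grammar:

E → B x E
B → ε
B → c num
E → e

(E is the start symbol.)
{ [B → . c num], [B → .], [E → . B x E], [E → . e], [E' → . E] }

First, augment the grammar with E' → E
I₀ = CLOSURE({ [E' → . E] }):
  [E' → . E] has the dot before E: add [E → . B x E], [E → . e]
  [E → . B x E] has the dot before B: add [B → .], [B → . c num]
No further items can be added.

I₀ = { [B → . c num], [B → .], [E → . B x E], [E → . e], [E' → . E] }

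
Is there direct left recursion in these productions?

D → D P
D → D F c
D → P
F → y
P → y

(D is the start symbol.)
Yes, D is left-recursive

D → D P: LEFT RECURSIVE (starts with D)
D → D F c: LEFT RECURSIVE (starts with D)
D → P: starts with P
F → y: starts with y
P → y: starts with y

The grammar has direct left recursion on: D.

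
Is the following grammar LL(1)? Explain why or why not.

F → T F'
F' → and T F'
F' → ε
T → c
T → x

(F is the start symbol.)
Yes, the grammar is LL(1).

Relevant sets:
  FOLLOW(F') = { $ }

For F':
  PREDICT(F' → and T F') = { 'and' }
  PREDICT(F' → ε) = { $ }
For T:
  PREDICT(T → c) = { 'c' }
  PREDICT(T → x) = { 'x' }
F has a single production, so nothing to check there.

All predict sets are disjoint. The grammar IS LL(1).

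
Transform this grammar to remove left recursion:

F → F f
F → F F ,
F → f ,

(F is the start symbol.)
F → f , F'
F' → f F'
F' → F , F'
F' → ε

F is directly left-recursive. The standard transformation for
  A → A α₁ | ... | A α_m | β₁ | ... | β_n
is
  A  → β₁ A' | ... | β_n A'
  A' → α₁ A' | ... | α_m A' | ε

F → f , becomes F → f , F'
F → F f becomes F' → f F'
F → F F , becomes F' → F , F'
Add F' → ε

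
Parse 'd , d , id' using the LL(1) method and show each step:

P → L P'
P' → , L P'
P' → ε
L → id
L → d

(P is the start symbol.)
LL(1) parsing maintains a stack (initially the start symbol over $) and the input. At each step: if the stack top is a terminal, match it against the current input token; if it is a non-terminal N, replace it with the RHS of M[N, lookahead] (the unique production whose predict set contains the lookahead).

Stack is shown with the top on the left.

Stack     Input         Action
------------------------------
P $       d , d , id $  output P → L P'
L P' $    d , d , id $  output L → d
d P' $    d , d , id $  match 'd'
P' $      , d , id $    output P' → , L P'
, L P' $  , d , id $    match ','
L P' $    d , id $      output L → d
d P' $    d , id $      match 'd'
P' $      , id $        output P' → , L P'
, L P' $  , id $        match ','
L P' $    id $          output L → id
id P' $   id $          match 'id'
P' $      $             output P' → ε
$         $             accept

The string is accepted.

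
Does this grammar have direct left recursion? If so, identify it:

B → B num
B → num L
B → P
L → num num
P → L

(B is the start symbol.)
Direct left recursion occurs when N → N α for some non-terminal N (the right-hand side begins with the left-hand side itself).

B → B num: LEFT RECURSIVE (starts with B)
B → num L: starts with num
B → P: starts with P
L → num num: starts with num
P → L: starts with L

The grammar has direct left recursion on: B.

Answer: Yes, B is left-recursive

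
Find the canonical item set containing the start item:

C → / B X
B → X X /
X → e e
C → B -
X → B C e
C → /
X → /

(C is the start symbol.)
{ [B → . X X /], [C → . / B X], [C → . /], [C → . B -], [C' → . C], [X → . /], [X → . B C e], [X → . e e] }

First, augment the grammar with C' → C
I₀ = CLOSURE({ [C' → . C] }):
  [C' → . C] has the dot before C: add [C → . / B X], [C → . B -], [C → . /]
  [C → . B -] has the dot before B: add [B → . X X /]
  [B → . X X /] has the dot before X: add [X → . e e], [X → . B C e], [X → . /]
No further items can be added.

I₀ = { [B → . X X /], [C → . / B X], [C → . /], [C → . B -], [C' → . C], [X → . /], [X → . B C e], [X → . e e] }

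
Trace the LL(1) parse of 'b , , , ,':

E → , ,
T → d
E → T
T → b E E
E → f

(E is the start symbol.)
Stack is shown with the top on the left.

Stack    Input        Action
----------------------------
E $      b , , , , $  output E → T
T $      b , , , , $  output T → b E E
b E E $  b , , , , $  match 'b'
E E $    , , , , $    output E → , ,
, , E $  , , , , $    match ','
, E $    , , , $      match ','
E $      , , $        output E → , ,
, , $    , , $        match ','
, $      , $          match ','
$        $            accept

The string is accepted.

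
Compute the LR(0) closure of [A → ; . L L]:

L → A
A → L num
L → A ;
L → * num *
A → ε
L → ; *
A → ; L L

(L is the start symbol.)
{ [A → . ; L L], [A → . L num], [A → .], [A → ; . L L], [L → . * num *], [L → . ; *], [L → . A ;], [L → . A] }

Start with: [A → ; . L L]
  [A → ; . L L] has the dot before L: add [L → . A], [L → . A ;], [L → . * num *], [L → . ; *]
  [L → . A] has the dot before A: add [A → . L num], [A → .], [A → . ; L L]
No further items can be added.

CLOSURE = { [A → . ; L L], [A → . L num], [A → .], [A → ; . L L], [L → . * num *], [L → . ; *], [L → . A ;], [L → . A] }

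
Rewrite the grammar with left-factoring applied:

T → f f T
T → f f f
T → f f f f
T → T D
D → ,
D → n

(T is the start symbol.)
Left-factoring transforms A → αβ₁ | αβ₂ into A → αA' and A' → β₁ | β₂
(α is the longest common prefix among the alternatives). Repeat until
no nonterminal has two alternatives with a common prefix.

Round 1: T has alternatives sharing prefix 'f f'. Introduce T': T → f f T'
  Add: T' → T
  Add: T' → f
  Add: T' → f f

Round 2: T' has alternatives sharing prefix 'f'. Introduce T'': T' → f T''
  Add: T'' → ε
  Add: T'' → f

No remaining common prefixes — done.

Resulting grammar:
T → f f T'
T' → T
T' → f T''
T'' → ε
T'' → f
T → T D
D → ,
D → n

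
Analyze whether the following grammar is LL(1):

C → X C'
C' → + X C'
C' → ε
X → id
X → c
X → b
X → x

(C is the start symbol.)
Yes, the grammar is LL(1).

Relevant sets:
  FOLLOW(C') = { $ }

For C':
  PREDICT(C' → '+' X C') = { '+' }
  PREDICT(C' → ε) = { $ }
For X:
  PREDICT(X → id) = { 'id' }
  PREDICT(X → c) = { 'c' }
  PREDICT(X → b) = { 'b' }
  PREDICT(X → x) = { 'x' }
C has a single production, so nothing to check there.

All predict sets are disjoint. The grammar IS LL(1).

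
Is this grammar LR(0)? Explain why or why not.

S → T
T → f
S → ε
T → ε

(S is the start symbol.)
Augment with S' → S and build the canonical LR(0) collection (I0 = CLOSURE({[S' → . S]}), then GOTO on every symbol after a dot until no new states appear). It has 4 states:
  I0: { [S → . T], [S → .], [S' → . S], [T → . f], [T → .] }  — shift, 2 reduces
  I1: { [S' → S .] }  — accept
  I2: { [S → T .] }  — reduce
  I3: { [T → f .] }  — reduce

Conflict in state I0:
  Shift-reduce conflict between [S → .] and [T → . f]
So the grammar is NOT LR(0).

Answer: No. Shift-reduce conflict between [S → .] and [T → . f]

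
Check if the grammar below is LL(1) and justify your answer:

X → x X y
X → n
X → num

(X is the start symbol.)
A grammar is LL(1) if for each non-terminal N with multiple productions, the predict sets of those productions are pairwise disjoint, where PREDICT(N → α) = (FIRST(α) \ {ε}) ∪ (FOLLOW(N) if α ⇒* ε).

For X:
  PREDICT(X → x X y) = { 'x' }
  PREDICT(X → n) = { 'n' }
  PREDICT(X → num) = { 'num' }

All predict sets are disjoint. The grammar IS LL(1).

Answer: Yes, the grammar is LL(1).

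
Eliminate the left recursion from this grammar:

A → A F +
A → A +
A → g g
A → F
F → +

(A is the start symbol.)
A is directly left-recursive. The standard transformation for
  A → A α₁ | ... | A α_m | β₁ | ... | β_n
is
  A  → β₁ A' | ... | β_n A'
  A' → α₁ A' | ... | α_m A' | ε

A → g g becomes A → g g A'
A → F becomes A → F A'
A → A F + becomes A' → F + A'
A → A + becomes A' → + A'
Add A' → ε

Productions for other non-terminals are unchanged:
  F → +

Resulting grammar:
A → g g A'
A → F A'
A' → F + A'
A' → + A'
A' → ε
F → +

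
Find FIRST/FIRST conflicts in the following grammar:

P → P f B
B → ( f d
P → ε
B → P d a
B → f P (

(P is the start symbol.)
Yes. B → P d a / B → f P '(' on { 'f' }

A FIRST/FIRST conflict occurs when two productions N → α and N → β for the same non-terminal have FIRST(α) ∩ FIRST(β) ≠ ∅ (with ε ∈ FIRST of a nullable right-hand side, so two nullable alternatives also conflict).

FIRST sets of the non-terminals at (or reachable through a nullable prefix from) the front of some alternative:
  FIRST(P) = { 'f', ε }

Productions for P:
  P → P f B: FIRST = { 'f' }
  P → ε: FIRST = { ε }
Productions for B:
  B → ( f d: FIRST = { '(' }
  B → P d a: FIRST = { 'd', 'f' }
  B → f P (: FIRST = { 'f' }

Conflict for B: B → P d a and B → f P (
  Overlap: { 'f' }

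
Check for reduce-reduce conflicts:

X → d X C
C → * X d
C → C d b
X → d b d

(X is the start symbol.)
A reduce-reduce conflict occurs when an LR(0) state has two complete items [A → α .] and [B → β .] — both call for a reduction, and with no lookahead the parser cannot choose between them.

Augment with X' → X and build the canonical LR(0) collection (I0 = CLOSURE({[X' → . X]}), then GOTO on every symbol after a dot until no new states appear). It has 12 states:
  I0: { [X → . d X C], [X → . d b d], [X' → . X] }  — shift
  I1: { [X' → X .] }  — accept
  I2: { [X → . d X C], [X → . d b d], [X → d . X C], [X → d . b d] }  — shift
  I3: { [C → . * X d], [C → . C d b], [X → d X . C] }  — shift
  I4: { [X → d b . d] }  — shift
  I5: { [X → d b d .] }  — reduce
  I6: { [C → * . X d], [X → . d X C], [X → . d b d] }  — shift
  I7: { [C → C . d b], [X → d X C .] }  — shift, reduce
  I8: { [C → C d . b] }  — shift
  I9: { [C → C d b .] }  — reduce
  I10: { [C → * X . d] }  — shift
  I11: { [C → * X d .] }  — reduce

No state contains more than one complete item.

Answer: No reduce-reduce conflicts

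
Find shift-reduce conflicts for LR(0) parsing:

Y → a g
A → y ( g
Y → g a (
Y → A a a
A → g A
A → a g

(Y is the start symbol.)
No shift-reduce conflicts

Augment with Y' → Y and build the canonical LR(0) collection (I0 = CLOSURE({[Y' → . Y]}), then GOTO on every symbol after a dot until no new states appear). It has 17 states:
  I0: { [A → . a g], [A → . g A], [A → . y ( g], [Y → . A a a], [Y → . a g], [Y → . g a (], [Y' → . Y] }  — shift
  I1: { [Y → A . a a] }  — shift
  I2: { [Y' → Y .] }  — accept
  I3: { [A → a . g], [Y → a . g] }  — shift
  I4: { [A → . a g], [A → . g A], [A → . y ( g], [A → g . A], [Y → g . a (] }  — shift
  I5: { [A → y . ( g] }  — shift
  I6: { [A → y ( . g] }  — shift
  I7: { [A → y ( g .] }  — reduce
  I8: { [A → g A .] }  — reduce
  I9: { [A → a . g], [Y → g a . (] }  — shift
  I10: { [A → . a g], [A → . g A], [A → . y ( g], [A → g . A] }  — shift
  I11: { [A → a . g] }  — shift
  I12: { [A → a g .] }  — reduce
  I13: { [Y → g a ( .] }  — reduce
  I14: { [A → a g .], [Y → a g .] }  — 2 reduces
  I15: { [Y → A a . a] }  — shift
  I16: { [Y → A a a .] }  — reduce

No state contains both a complete item and a shift item.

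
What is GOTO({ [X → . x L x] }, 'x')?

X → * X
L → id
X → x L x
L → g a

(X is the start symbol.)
{ [L → . g a], [L → . id], [X → x . L x] }

GOTO(I, 'x') = CLOSURE({ [A → αX.β] : [A → α.Xβ] ∈ I, X = 'x' })

Items with dot before 'x', with the dot advanced:
  [X → . x L x] → [X → x . L x]
Closure of the advanced items:
  [X → x . L x] has the dot before L: add [L → . id], [L → . g a]

GOTO = { [L → . g a], [L → . id], [X → x . L x] }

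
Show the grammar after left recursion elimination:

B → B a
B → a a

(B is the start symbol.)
B → a a B'
B' → a B'
B' → ε

B is directly left-recursive. The standard transformation for
  A → A α₁ | ... | A α_m | β₁ | ... | β_n
is
  A  → β₁ A' | ... | β_n A'
  A' → α₁ A' | ... | α_m A' | ε

B → a a becomes B → a a B'
B → B a becomes B' → a B'
Add B' → ε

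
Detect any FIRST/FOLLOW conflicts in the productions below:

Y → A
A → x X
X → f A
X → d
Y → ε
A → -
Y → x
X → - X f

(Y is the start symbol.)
No FIRST/FOLLOW conflicts.

Nullable non-terminals: Y.
FIRST sets used below: FIRST(A) = { '-', 'x' }

Y: nullable alternative(s) Y → ε; FOLLOW(Y) = { $ }
  Y → A: FIRST \ {ε} = { '-', 'x' } — disjoint from FOLLOW(Y)
  Y → ε: FIRST \ {ε} = { } — this is the only nullable alternative, skip
  Y → x: FIRST \ {ε} = { 'x' } — disjoint from FOLLOW(Y)

A, X have no nullable alternative, so no FIRST/FOLLOW check is needed there.

No FIRST/FOLLOW conflicts found.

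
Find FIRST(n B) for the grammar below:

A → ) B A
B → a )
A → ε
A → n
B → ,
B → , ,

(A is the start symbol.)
{ 'n' }

To compute FIRST(n B), process the symbols left to right:
Symbol n is a terminal. Add 'n' and stop.
FIRST(n B) = { 'n' }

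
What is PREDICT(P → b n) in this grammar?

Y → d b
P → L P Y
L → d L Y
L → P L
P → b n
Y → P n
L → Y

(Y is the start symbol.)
PREDICT(P → b n) = (FIRST(RHS) \ {ε}) ∪ (FOLLOW(P) if ε ∈ FIRST(RHS), i.e. RHS ⇒* ε)
FIRST(b n) = { 'b' }
ε ∉ FIRST(b n), so FOLLOW(P) is not added.
PREDICT(P → b n) = { 'b' }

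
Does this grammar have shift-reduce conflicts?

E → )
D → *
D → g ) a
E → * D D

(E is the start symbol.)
No shift-reduce conflicts

A shift-reduce conflict occurs when an LR(0) state has both:
  - a complete (reduce) item [A → α .] (dot at the end), and
  - a shift item [B → β . c γ] (dot before a terminal).

Augment with E' → E and build the canonical LR(0) collection (I0 = CLOSURE({[E' → . E]}), then GOTO on every symbol after a dot until no new states appear). It has 10 states:
  I0: { [E → . )], [E → . * D D], [E' → . E] }  — shift
  I1: { [E → ) .] }  — reduce
  I2: { [D → . *], [D → . g ) a], [E → * . D D] }  — shift
  I3: { [E' → E .] }  — accept
  I4: { [D → * .] }  — reduce
  I5: { [D → . *], [D → . g ) a], [E → * D . D] }  — shift
  I6: { [D → g . ) a] }  — shift
  I7: { [D → g ) . a] }  — shift
  I8: { [D → g ) a .] }  — reduce
  I9: { [E → * D D .] }  — reduce

No state contains both a complete item and a shift item.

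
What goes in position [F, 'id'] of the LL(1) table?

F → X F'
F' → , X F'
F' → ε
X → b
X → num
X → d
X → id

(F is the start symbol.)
To find M[F, 'id'], we find productions for F where 'id' is in the predict set (PREDICT(N → α) = (FIRST(α) \ {ε}) ∪ (FOLLOW(N) if α ⇒* ε)).

Relevant sets:
  FIRST(X) = { 'b', 'd', 'id', 'num' }

F → X F': PREDICT = { 'b', 'd', 'id', 'num' }
  'id' is in predict set, so this production goes in M[F, 'id']

M[F, 'id'] = F → X F'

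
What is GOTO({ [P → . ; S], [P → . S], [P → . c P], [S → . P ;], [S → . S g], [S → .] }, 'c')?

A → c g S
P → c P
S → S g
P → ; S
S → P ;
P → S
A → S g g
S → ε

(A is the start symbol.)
GOTO(I, 'c') = CLOSURE({ [A → αX.β] : [A → α.Xβ] ∈ I, X = 'c' })

Items with dot before 'c', with the dot advanced:
  [P → . c P] → [P → c . P]
Closure of the advanced items:
  [P → c . P] has the dot before P: add [P → . c P], [P → . ; S], [P → . S]
  [P → . S] has the dot before S: add [S → . S g], [S → . P ;], [S → .]

GOTO = { [P → . ; S], [P → . S], [P → . c P], [P → c . P], [S → . P ;], [S → . S g], [S → .] }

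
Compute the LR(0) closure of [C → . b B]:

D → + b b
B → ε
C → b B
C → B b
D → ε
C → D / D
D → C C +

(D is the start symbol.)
{ [C → . b B] }

To compute CLOSURE, for each item [A → α.Bβ] where B is a non-terminal, add [B → .γ] for all productions B → γ; repeat for the newly added items until nothing changes.

Start with: [C → . b B]
The dot precedes the terminal b, so nothing is added.

CLOSURE = { [C → . b B] }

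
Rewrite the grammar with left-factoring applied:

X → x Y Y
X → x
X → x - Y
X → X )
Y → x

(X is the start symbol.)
X → x X'
X' → Y Y
X' → ε
X' → - Y
X → X )
Y → x

Left-factoring transforms A → αβ₁ | αβ₂ into A → αA' and A' → β₁ | β₂
(α is the longest common prefix among the alternatives). Repeat until
no nonterminal has two alternatives with a common prefix.

Round 1: X has alternatives sharing prefix 'x'. Introduce X': X → x X'
  Add: X' → Y Y
  Add: X' → ε
  Add: X' → - Y

No remaining common prefixes — done.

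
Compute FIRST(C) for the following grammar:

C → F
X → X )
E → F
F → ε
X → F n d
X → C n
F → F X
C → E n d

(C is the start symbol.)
{ 'n', ε }

To compute FIRST(C), examine every production with C on the left-hand side, reading each right-hand side left to right until a non-nullable symbol is reached.

FIRST sets of the other non-terminals involved (by the same procedure, iterated to a fixed point):
  FIRST(F) = { 'n', ε }
  FIRST(E) = { 'n', ε }

From C → F:
  - F is a non-terminal: add FIRST(F) \ {ε} = { 'n' }
    F is nullable and nothing follows, so the whole right-hand side can vanish: ε ∈ FIRST(C)
From C → E n d:
  - E is a non-terminal: add FIRST(E) \ {ε} = { 'n' }
    E is nullable, so continue to the next symbol
  - n is a terminal: add 'n' and stop

Collecting: FIRST(C) = { 'n', ε }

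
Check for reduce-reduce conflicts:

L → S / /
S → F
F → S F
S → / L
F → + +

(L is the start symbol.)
Yes — I7: [F → S F .] vs [S → F .]

Augment with L' → L and build the canonical LR(0) collection (I0 = CLOSURE({[L' → . L]}), then GOTO on every symbol after a dot until no new states appear). It has 12 states:
  I0: { [F → . + +], [F → . S F], [L → . S / /], [L' → . L], [S → . / L], [S → . F] }  — shift
  I1: { [F → + . +] }  — shift
  I2: { [F → . + +], [F → . S F], [L → . S / /], [S → . / L], [S → . F], [S → / . L] }  — shift
  I3: { [S → F .] }  — reduce
  I4: { [L' → L .] }  — accept
  I5: { [F → . + +], [F → . S F], [F → S . F], [L → S . / /], [S → . / L], [S → . F] }  — shift
  I6: { [F → . + +], [F → . S F], [L → . S / /], [L → S / . /], [S → . / L], [S → . F], [S → / . L] }  — shift
  I7: { [F → S F .], [S → F .] }  — 2 reduces
  I8: { [F → . + +], [F → . S F], [F → S . F], [S → . / L], [S → . F] }  — shift
  I9: { [F → . + +], [F → . S F], [L → . S / /], [L → S / / .], [S → . / L], [S → . F], [S → / . L] }  — shift, reduce
  I10: { [S → / L .] }  — reduce
  I11: { [F → + + .] }  — reduce

I7 contains complete items [F → S F .], [S → F .] — reduce-reduce conflict.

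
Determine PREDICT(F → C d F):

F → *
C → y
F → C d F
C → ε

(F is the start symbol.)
PREDICT(F → C d F) = (FIRST(RHS) \ {ε}) ∪ (FOLLOW(F) if ε ∈ FIRST(RHS), i.e. RHS ⇒* ε)
FIRST(C) = { 'y', ε }
FIRST(C d F) = { 'd', 'y' }
ε ∉ FIRST(C d F), so FOLLOW(F) is not added.
PREDICT(F → C d F) = { 'd', 'y' }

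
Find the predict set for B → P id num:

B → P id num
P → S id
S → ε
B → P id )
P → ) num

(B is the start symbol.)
{ ')', 'id' }

PREDICT(B → P id num) = (FIRST(RHS) \ {ε}) ∪ (FOLLOW(B) if ε ∈ FIRST(RHS), i.e. RHS ⇒* ε)
FIRST(P) = { ')', 'id' }
FIRST(P id num) = { ')', 'id' }
ε ∉ FIRST(P id num), so FOLLOW(B) is not added.
PREDICT(B → P id num) = { ')', 'id' }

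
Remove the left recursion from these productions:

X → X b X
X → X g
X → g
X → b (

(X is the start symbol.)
X is directly left-recursive. The standard transformation for
  A → A α₁ | ... | A α_m | β₁ | ... | β_n
is
  A  → β₁ A' | ... | β_n A'
  A' → α₁ A' | ... | α_m A' | ε

X → g becomes X → g X'
X → b ( becomes X → b ( X'
X → X b X becomes X' → b X X'
X → X g becomes X' → g X'
Add X' → ε

Resulting grammar:
X → g X'
X → b ( X'
X' → b X X'
X' → g X'
X' → ε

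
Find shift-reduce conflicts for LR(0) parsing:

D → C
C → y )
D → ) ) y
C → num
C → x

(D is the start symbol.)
A shift-reduce conflict occurs when an LR(0) state has both:
  - a complete (reduce) item [A → α .] (dot at the end), and
  - a shift item [B → β . c γ] (dot before a terminal).

Augment with D' → D and build the canonical LR(0) collection (I0 = CLOSURE({[D' → . D]}), then GOTO on every symbol after a dot until no new states appear). It has 10 states:
  I0: { [C → . num], [C → . x], [C → . y )], [D → . ) ) y], [D → . C], [D' → . D] }  — shift
  I1: { [D → ) . ) y] }  — shift
  I2: { [D → C .] }  — reduce
  I3: { [D' → D .] }  — accept
  I4: { [C → num .] }  — reduce
  I5: { [C → x .] }  — reduce
  I6: { [C → y . )] }  — shift
  I7: { [C → y ) .] }  — reduce
  I8: { [D → ) ) . y] }  — shift
  I9: { [D → ) ) y .] }  — reduce

No state contains both a complete item and a shift item.

Answer: No shift-reduce conflicts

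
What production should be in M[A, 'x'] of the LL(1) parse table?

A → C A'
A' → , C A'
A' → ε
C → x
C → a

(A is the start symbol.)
A → C A'

To find M[A, 'x'], we find productions for A where 'x' is in the predict set (PREDICT(N → α) = (FIRST(α) \ {ε}) ∪ (FOLLOW(N) if α ⇒* ε)).

Relevant sets:
  FIRST(C) = { 'a', 'x' }

A → C A': PREDICT = { 'a', 'x' }
  'x' is in predict set, so this production goes in M[A, 'x']

M[A, 'x'] = A → C A'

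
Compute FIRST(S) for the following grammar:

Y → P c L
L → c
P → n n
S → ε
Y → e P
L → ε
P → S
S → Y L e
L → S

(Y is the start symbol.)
{ 'c', 'e', 'n', ε }

To compute FIRST(S), examine every production with S on the left-hand side, reading each right-hand side left to right until a non-nullable symbol is reached.

FIRST sets of the other non-terminals involved (by the same procedure, iterated to a fixed point):
  FIRST(Y) = { 'c', 'e', 'n' }

From S → ε:
  - ε-production, so ε ∈ FIRST(S)
From S → Y L e:
  - Y is a non-terminal: add FIRST(Y) \ {ε} = { 'c', 'e', 'n' }
    Y is not nullable, so stop

Collecting: FIRST(S) = { 'c', 'e', 'n', ε }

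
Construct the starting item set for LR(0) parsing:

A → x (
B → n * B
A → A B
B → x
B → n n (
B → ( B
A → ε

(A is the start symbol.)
{ [A → . A B], [A → . x (], [A → .], [A' → . A] }

First, augment the grammar with A' → A
I₀ = CLOSURE({ [A' → . A] }):
  [A' → . A] has the dot before A: add [A → . x (], [A → . A B], [A → .]
No further items can be added.

I₀ = { [A → . A B], [A → . x (], [A → .], [A' → . A] }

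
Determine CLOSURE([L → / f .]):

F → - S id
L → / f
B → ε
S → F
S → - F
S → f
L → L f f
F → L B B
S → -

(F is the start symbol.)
Start with: [L → / f .]
The dot is at the end, so nothing is added.

CLOSURE = { [L → / f .] }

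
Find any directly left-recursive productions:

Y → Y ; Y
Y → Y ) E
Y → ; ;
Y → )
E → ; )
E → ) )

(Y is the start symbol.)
Yes, Y is left-recursive

Direct left recursion occurs when N → N α for some non-terminal N (the right-hand side begins with the left-hand side itself).

Y → Y ; Y: LEFT RECURSIVE (starts with Y)
Y → Y ) E: LEFT RECURSIVE (starts with Y)
Y → ; ;: starts with ';'
Y → ): starts with ')'
E → ; ): starts with ';'
E → ) ): starts with ')'

The grammar has direct left recursion on: Y.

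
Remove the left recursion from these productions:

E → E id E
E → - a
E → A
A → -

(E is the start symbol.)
E → - a E'
E → A E'
E' → id E E'
E' → ε
A → -

E is directly left-recursive. The standard transformation for
  A → A α₁ | ... | A α_m | β₁ | ... | β_n
is
  A  → β₁ A' | ... | β_n A'
  A' → α₁ A' | ... | α_m A' | ε

E → - a becomes E → - a E'
E → A becomes E → A E'
E → E id E becomes E' → id E E'
Add E' → ε

Productions for other non-terminals are unchanged:
  A → -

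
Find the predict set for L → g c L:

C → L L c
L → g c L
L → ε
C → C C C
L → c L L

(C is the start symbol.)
PREDICT(L → g c L) = (FIRST(RHS) \ {ε}) ∪ (FOLLOW(L) if ε ∈ FIRST(RHS), i.e. RHS ⇒* ε)
FIRST(g c L) = { 'g' }
ε ∉ FIRST(g c L), so FOLLOW(L) is not added.
PREDICT(L → g c L) = { 'g' }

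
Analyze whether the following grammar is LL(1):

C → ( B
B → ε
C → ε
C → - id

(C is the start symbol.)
Yes, the grammar is LL(1).

Relevant sets:
  FOLLOW(C) = { $ }

For C:
  PREDICT(C → '(' B) = { '(' }
  PREDICT(C → ε) = { $ }
  PREDICT(C → '-' id) = { '-' }
B has a single production, so nothing to check there.

All predict sets are disjoint. The grammar IS LL(1).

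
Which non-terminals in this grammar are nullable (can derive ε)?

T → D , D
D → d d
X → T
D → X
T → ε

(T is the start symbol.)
{ 'D', 'T', 'X' }

ε-productions: T → ε
So T is immediately nullable.
X → T: every symbol on the right is nullable, so X is nullable too.
D → X: every symbol on the right is nullable, so D is nullable too.
Every non-terminal is now nullable.
Nullable = { 'D', 'T', 'X' }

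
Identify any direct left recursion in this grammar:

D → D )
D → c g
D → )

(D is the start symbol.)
Yes, D is left-recursive

Direct left recursion occurs when N → N α for some non-terminal N (the right-hand side begins with the left-hand side itself).

D → D ): LEFT RECURSIVE (starts with D)
D → c g: starts with c
D → ): starts with ')'

The grammar has direct left recursion on: D.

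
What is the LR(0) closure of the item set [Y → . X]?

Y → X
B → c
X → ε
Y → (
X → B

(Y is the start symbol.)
To compute CLOSURE, for each item [A → α.Bβ] where B is a non-terminal, add [B → .γ] for all productions B → γ; repeat for the newly added items until nothing changes.

Start with: [Y → . X]
  [Y → . X] has the dot before X: add [X → .], [X → . B]
  [X → . B] has the dot before B: add [B → . c]
No further items can be added.

CLOSURE = { [B → . c], [X → . B], [X → .], [Y → . X] }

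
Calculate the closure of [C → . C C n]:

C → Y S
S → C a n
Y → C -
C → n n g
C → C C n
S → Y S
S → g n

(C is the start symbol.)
To compute CLOSURE, for each item [A → α.Bβ] where B is a non-terminal, add [B → .γ] for all productions B → γ; repeat for the newly added items until nothing changes.

Start with: [C → . C C n]
  [C → . C C n] has the dot before C: add [C → . Y S], [C → . n n g]
  [C → . Y S] has the dot before Y: add [Y → . C -]
No further items can be added.

CLOSURE = { [C → . C C n], [C → . Y S], [C → . n n g], [Y → . C -] }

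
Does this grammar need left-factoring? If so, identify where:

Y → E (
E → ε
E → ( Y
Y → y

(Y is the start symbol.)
Left-factoring is needed when two productions for the same non-terminal
share a common prefix on the right-hand side.

Productions for Y:
  Y → E (
  Y → y
Productions for E:
  E → ε
  E → ( Y

No common prefixes found.

Answer: No, left-factoring is not needed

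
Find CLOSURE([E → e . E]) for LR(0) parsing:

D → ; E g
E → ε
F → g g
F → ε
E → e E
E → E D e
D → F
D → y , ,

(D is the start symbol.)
{ [E → . E D e], [E → . e E], [E → .], [E → e . E] }

To compute CLOSURE, for each item [A → α.Bβ] where B is a non-terminal, add [B → .γ] for all productions B → γ; repeat for the newly added items until nothing changes.

Start with: [E → e . E]
  [E → e . E] has the dot before E: add [E → .], [E → . e E], [E → . E D e]
No further items can be added.

CLOSURE = { [E → . E D e], [E → . e E], [E → .], [E → e . E] }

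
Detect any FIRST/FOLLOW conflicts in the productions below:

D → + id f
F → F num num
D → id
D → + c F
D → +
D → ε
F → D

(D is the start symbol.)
A FIRST/FOLLOW conflict occurs when a non-terminal N has a nullable alternative N → β (β ⇒* ε) and another alternative N → α with FIRST(α) ∩ FOLLOW(N) ≠ ∅: on such a lookahead the parser cannot decide between expanding α and letting N vanish via β.

Nullable non-terminals: D, F.
FIRST sets used below: FIRST(F) = { '+', 'id', 'num', ε }, FIRST(D) = { '+', 'id', ε }

D: nullable alternative(s) D → ε; FOLLOW(D) = { $, 'num' }
  D → + id f: FIRST \ {ε} = { '+' } — disjoint from FOLLOW(D)
  D → id: FIRST \ {ε} = { 'id' } — disjoint from FOLLOW(D)
  D → + c F: FIRST \ {ε} = { '+' } — disjoint from FOLLOW(D)
  D → +: FIRST \ {ε} = { '+' } — disjoint from FOLLOW(D)
  D → ε: FIRST \ {ε} = { } — this is the only nullable alternative, skip

F: nullable alternative(s) F → D; FOLLOW(F) = { $, 'num' }
  F → F num num: FIRST \ {ε} = { '+', 'id', 'num' } — overlaps FOLLOW(F) on { 'num' }: CONFLICT
  F → D: FIRST \ {ε} = { '+', 'id' } — this is the only nullable alternative, skip

So the grammar has 1 FIRST/FOLLOW conflict (marked CONFLICT above).

Answer: Yes. F → F num num with FOLLOW(F) on { 'num' }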